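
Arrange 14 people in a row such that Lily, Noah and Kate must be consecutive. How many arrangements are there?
Treat the 3 as one block: (14-3+1)! × 3! = 479001600 × 6 = 2874009600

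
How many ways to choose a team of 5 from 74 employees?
C(74,5) = 74!/(5!×69!) = 16108764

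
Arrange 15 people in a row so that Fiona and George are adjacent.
Treat as block: (15-1)! × 2! = 87178291200 × 2 = 174356582400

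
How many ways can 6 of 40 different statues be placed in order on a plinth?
P(40,6) = 40!/(40-6)! = 2763633600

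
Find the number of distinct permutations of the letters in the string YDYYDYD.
7! / (4! × 3!) = 35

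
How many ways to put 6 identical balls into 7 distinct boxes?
C(6+7-1, 7-1) = C(12, 6) = 924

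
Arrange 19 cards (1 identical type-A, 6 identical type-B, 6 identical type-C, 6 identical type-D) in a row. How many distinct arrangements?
19! / (1! × 6! × 6! × 6!) = 325909584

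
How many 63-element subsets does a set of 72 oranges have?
C(72,63) = 72!/(63!×9!) = 85113005120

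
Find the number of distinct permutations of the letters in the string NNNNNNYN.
8! / (7! × 1!) = 8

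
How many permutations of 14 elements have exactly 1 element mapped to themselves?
Choose the 1 fixed point C(14,1) = 14, derange the rest: !13 = Σ_{j=0}^{13} (-1)^j·13!/j! = 6227020800 - 6227020800 + 3113510400 - 1037836800 + 259459200 - 51891840 + 8648640 - 1235520 + 154440 - 17160 + 1716 - 156 + 13 - 1 = 2290792932. Product = 14 × 2290792932 = 32071101048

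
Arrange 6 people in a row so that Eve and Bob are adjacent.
Treat as block: (6-1)! × 2! = 120 × 2 = 240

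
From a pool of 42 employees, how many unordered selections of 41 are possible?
C(42,41) = 42!/(41!×1!) = 42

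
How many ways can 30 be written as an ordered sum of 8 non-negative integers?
C(30+8-1, 8-1) = C(37, 7) = 10295472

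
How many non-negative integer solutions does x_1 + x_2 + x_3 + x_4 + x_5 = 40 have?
C(40+5-1, 5-1) = C(44, 4) = 135751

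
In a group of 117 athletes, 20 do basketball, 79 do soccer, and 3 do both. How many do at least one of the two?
|A∪B| = |A| + |B| - |A∩B| = 20 + 79 - 3 = 96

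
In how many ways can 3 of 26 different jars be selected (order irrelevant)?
C(26,3) = 26!/(3!×23!) = 2600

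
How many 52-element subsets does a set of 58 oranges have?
C(58,52) = 58!/(52!×6!) = 40475358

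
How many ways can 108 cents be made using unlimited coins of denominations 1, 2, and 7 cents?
Coefficient of x^108 in 1/(1-x^1) · 1/(1-x^2) · 1/(1-x^7). Case on j = number of 7-cent coins (j = 0..15); remainder r = 108 - 7j is made from {1,2} in ⌊r/2⌋+1 ways. r = 108, 101, 94, 87, 80, 73, 66, 59, 52, 45, 38, 31, 24, 17, 10, 3 → 55 + 51 + 48 + 44 + 41 + 37 + 34 + 30 + 27 + 23 + 20 + 16 + 13 + 9 + 6 + 2 = 456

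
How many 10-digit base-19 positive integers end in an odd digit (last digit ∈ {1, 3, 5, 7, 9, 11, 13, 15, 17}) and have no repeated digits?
Last∈{1,3,5,7,9,11,13,15,17}. Last=0: 0. Last nonzero: 9×17×P(17,8) = 149967417600. Total = 149967417600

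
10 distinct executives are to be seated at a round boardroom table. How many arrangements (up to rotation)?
Circular: fix one position, arrange the rest. (10-1)! = 362880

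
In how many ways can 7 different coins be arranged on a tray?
7! = 5040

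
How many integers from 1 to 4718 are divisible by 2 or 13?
⌊4718/2⌋ + ⌊4718/13⌋ - ⌊4718/26⌋ = 2359 + 362 - 181 = 2540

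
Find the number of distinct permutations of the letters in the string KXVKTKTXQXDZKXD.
15! / (1! × 4! × 1! × 1! × 2! × 4! × 2!) = 567567000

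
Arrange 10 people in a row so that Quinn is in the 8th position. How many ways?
Fix one position: (10-1)! = 362880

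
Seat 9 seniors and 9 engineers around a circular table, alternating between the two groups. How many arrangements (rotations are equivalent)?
Fix one of the seniors: (9-1)! ways for the remaining seniors, × 9! ways for the engineers = 40320 × 362880 = 14631321600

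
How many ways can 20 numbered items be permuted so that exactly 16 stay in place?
Choose the 16 fixed points C(20,16) = 4845, derange the rest: !4 = Σ_{j=0}^{4} (-1)^j·4!/j! = 24 - 24 + 12 - 4 + 1 = 9. Product = 4845 × 9 = 43605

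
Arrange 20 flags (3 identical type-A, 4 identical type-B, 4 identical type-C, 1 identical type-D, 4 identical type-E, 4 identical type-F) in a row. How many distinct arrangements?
20! / (3! × 4! × 4! × 1! × 4! × 4!) = 1222160940000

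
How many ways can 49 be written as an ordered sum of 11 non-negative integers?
C(49+11-1, 11-1) = C(59, 10) = 62828356305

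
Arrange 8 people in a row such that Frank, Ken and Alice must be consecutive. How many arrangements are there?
Treat the 3 as one block: (8-3+1)! × 3! = 720 × 6 = 4320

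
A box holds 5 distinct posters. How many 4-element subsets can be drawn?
C(5,4) = 5!/(4!×1!) = 5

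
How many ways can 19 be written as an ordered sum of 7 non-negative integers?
C(19+7-1, 7-1) = C(25, 6) = 177100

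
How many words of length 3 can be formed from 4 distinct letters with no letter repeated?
P(4,3) = 4!/(4-3)! = 24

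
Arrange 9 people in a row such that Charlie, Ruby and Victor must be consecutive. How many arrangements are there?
Treat the 3 as one block: (9-3+1)! × 3! = 5040 × 6 = 30240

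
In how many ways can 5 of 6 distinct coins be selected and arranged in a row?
P(6,5) = 6!/(6-5)! = 720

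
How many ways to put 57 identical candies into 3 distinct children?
C(57+3-1, 3-1) = C(59, 2) = 1711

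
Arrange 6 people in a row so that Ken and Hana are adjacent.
Treat as block: (6-1)! × 2! = 120 × 2 = 240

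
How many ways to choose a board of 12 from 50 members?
C(50,12) = 50!/(12!×38!) = 121399651100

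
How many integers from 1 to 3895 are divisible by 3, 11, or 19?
⌊3895/3⌋+⌊3895/11⌋+⌊3895/19⌋ - ⌊3895/33⌋-⌊3895/57⌋-⌊3895/209⌋ + ⌊3895/627⌋ = 1298+354+205 - 118-68-18 + 6 = 1659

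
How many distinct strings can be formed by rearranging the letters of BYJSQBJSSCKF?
12! / (1! × 3! × 2! × 1! × 1! × 1! × 1! × 2!) = 19958400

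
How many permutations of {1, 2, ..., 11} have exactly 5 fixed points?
Choose the 5 fixed points C(11,5) = 462, derange the rest: !6 = Σ_{j=0}^{6} (-1)^j·6!/j! = 720 - 720 + 360 - 120 + 30 - 6 + 1 = 265. Product = 462 × 265 = 122430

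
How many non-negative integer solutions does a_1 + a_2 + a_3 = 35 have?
C(35+3-1, 3-1) = C(37, 2) = 666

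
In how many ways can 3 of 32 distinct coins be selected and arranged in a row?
P(32,3) = 32!/(32-3)! = 29760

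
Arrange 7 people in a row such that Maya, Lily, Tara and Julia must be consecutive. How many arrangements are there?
Treat the 4 as one block: (7-4+1)! × 4! = 24 × 24 = 576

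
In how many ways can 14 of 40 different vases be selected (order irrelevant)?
C(40,14) = 40!/(14!×26!) = 23206929840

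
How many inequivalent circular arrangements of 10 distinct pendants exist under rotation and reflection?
(10-1)!/2 = 362880/2 = 181440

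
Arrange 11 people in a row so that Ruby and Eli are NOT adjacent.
Total - adjacent = 11! - (11-1)!×2 = 39916800 - 7257600 = 32659200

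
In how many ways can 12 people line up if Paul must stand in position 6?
Fix one position: (12-1)! = 39916800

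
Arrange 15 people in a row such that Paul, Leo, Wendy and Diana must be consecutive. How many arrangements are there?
Treat the 4 as one block: (15-4+1)! × 4! = 479001600 × 24 = 11496038400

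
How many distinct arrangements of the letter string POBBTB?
6! / (3! × 1! × 1! × 1!) = 120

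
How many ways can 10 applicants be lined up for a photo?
10! = 3628800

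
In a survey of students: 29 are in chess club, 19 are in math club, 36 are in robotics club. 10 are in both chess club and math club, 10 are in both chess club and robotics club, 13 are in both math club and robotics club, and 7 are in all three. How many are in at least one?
|A∪B∪C| = 29+19+36-10-10-13+7 = 58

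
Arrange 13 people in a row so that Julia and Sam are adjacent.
Treat as block: (13-1)! × 2! = 479001600 × 2 = 958003200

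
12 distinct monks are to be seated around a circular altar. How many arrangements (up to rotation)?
Circular: fix one position, arrange the rest. (12-1)! = 39916800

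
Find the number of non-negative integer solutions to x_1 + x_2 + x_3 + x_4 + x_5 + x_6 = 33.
C(33+6-1, 6-1) = C(38, 5) = 501942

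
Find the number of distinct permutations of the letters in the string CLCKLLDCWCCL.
12! / (4! × 5! × 1! × 1! × 1!) = 166320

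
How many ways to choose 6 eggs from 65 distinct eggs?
C(65,6) = 65!/(6!×59!) = 82598880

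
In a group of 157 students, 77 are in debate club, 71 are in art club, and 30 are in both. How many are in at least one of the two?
|A∪B| = |A| + |B| - |A∩B| = 77 + 71 - 30 = 118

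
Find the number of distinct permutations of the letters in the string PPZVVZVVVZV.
11! / (3! × 2! × 6!) = 4620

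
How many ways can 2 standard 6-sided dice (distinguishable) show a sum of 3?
Coefficient of x^3 in (x + x² + ... + x^6)^2. By inclusion-exclusion on dice exceeding 6: Σ_j (-1)^j C(2,j)·C(3-1-6j, 1) = C(2,0)·C(2,1) = 1·2 = 2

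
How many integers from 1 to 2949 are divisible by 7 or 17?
⌊2949/7⌋ + ⌊2949/17⌋ - ⌊2949/119⌋ = 421 + 173 - 24 = 570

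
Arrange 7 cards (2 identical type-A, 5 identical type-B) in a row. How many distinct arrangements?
7! / (2! × 5!) = 21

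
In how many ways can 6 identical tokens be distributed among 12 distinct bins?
C(6+12-1, 12-1) = C(17, 11) = 12376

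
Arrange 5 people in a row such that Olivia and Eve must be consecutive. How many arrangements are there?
Treat the 2 as one block: (5-2+1)! × 2! = 24 × 2 = 48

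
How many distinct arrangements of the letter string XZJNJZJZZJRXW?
13! / (4! × 1! × 1! × 4! × 1! × 2!) = 5405400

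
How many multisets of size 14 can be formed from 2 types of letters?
C(14+2-1, 2-1) = C(15, 1) = 15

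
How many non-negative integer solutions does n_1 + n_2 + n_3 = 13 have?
C(13+3-1, 3-1) = C(15, 2) = 105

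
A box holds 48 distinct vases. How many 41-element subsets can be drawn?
C(48,41) = 48!/(41!×7!) = 73629072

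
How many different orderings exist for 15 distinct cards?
15! = 1307674368000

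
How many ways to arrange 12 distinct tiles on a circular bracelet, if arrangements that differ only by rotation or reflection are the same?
(12-1)!/2 = 39916800/2 = 19958400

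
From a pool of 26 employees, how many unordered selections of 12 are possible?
C(26,12) = 26!/(12!×14!) = 9657700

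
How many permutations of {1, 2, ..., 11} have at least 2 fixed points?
Exactly j fixed points: C(11,j)·!(11-j); sum over j ≥ 2 (derangement numbers via !m = (m-1)·(!(m-1) + !(m-2)): !0..!9 = 1, 0, 1, 2, 9, 44, 265, 1854, 14833, 133496). Σ_{j=2}^{11} C(11,j)·!(11-j) = C(11,2)·!9 + C(11,3)·!8 + C(11,4)·!7 + C(11,5)·!6 + C(11,6)·!5 + C(11,7)·!4 + C(11,8)·!3 + C(11,9)·!2 + C(11,10)·!1 + C(11,11)·!0 = 55·133496 + 165·14833 + 330·1854 + 462·265 + 462·44 + 330·9 + 165·2 + 55·1 + 11·0 + 1·1 = 10547659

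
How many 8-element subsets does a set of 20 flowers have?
C(20,8) = 20!/(8!×12!) = 125970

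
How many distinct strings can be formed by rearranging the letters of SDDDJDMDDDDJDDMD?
16! / (2! × 1! × 11! × 2!) = 131040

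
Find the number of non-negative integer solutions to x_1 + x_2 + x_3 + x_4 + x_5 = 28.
C(28+5-1, 5-1) = C(32, 4) = 35960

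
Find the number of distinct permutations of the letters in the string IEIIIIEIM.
9! / (2! × 6! × 1!) = 252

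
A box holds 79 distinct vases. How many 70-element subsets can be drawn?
C(79,70) = 79!/(70!×9!) = 205811513765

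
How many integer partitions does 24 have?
Pentagonal recurrence p(n) = p(n-1) + p(n-2) - p(n-5) - p(n-7) + p(n-12) + p(n-15) - ... gives p(0..23) = 1, 1, 2, 3, 5, 7, 11, 15, 22, 30, 42, 56, 77, 101, 135, 176, 231, 297, 385, 490, 627, 792, 1002, 1255. p(24) = p(23) + p(22) - p(19) - p(17) + p(12) + p(9) - p(2) = 1255 + 1002 - 490 - 297 + 77 + 30 - 2 = 1575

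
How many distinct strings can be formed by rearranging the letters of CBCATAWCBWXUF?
13! / (2! × 2! × 3! × 1! × 1! × 1! × 2! × 1!) = 129729600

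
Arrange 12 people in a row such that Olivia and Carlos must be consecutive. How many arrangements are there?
Treat the 2 as one block: (12-2+1)! × 2! = 39916800 × 2 = 79833600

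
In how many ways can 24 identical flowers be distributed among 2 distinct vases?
C(24+2-1, 2-1) = C(25, 1) = 25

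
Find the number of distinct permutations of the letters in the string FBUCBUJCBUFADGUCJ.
17! / (2! × 3! × 1! × 3! × 4! × 1! × 1! × 2!) = 102918816000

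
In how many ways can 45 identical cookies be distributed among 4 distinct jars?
C(45+4-1, 4-1) = C(48, 3) = 17296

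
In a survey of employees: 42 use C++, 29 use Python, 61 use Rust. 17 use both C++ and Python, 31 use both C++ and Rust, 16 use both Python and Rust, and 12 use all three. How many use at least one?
|A∪B∪C| = 42+29+61-17-31-16+12 = 80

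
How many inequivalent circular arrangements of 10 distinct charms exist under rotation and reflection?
(10-1)!/2 = 362880/2 = 181440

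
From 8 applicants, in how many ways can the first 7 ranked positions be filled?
P(8,7) = 8!/(8-7)! = 40320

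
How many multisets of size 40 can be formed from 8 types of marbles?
C(40+8-1, 8-1) = C(47, 7) = 62891499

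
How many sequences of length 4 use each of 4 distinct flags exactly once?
4! = 24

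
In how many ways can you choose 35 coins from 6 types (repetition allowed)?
C(35+6-1, 6-1) = C(40, 5) = 658008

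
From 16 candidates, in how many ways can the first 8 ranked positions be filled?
P(16,8) = 16!/(16-8)! = 518918400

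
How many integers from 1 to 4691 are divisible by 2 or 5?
⌊4691/2⌋ + ⌊4691/5⌋ - ⌊4691/10⌋ = 2345 + 938 - 469 = 2814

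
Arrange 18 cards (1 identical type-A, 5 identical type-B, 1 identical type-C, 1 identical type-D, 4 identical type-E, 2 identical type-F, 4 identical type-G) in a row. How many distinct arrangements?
18! / (1! × 5! × 1! × 1! × 4! × 2! × 4!) = 46313467200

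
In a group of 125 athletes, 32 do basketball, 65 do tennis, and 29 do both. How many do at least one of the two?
|A∪B| = |A| + |B| - |A∩B| = 32 + 65 - 29 = 68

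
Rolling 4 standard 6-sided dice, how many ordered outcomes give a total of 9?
Coefficient of x^9 in (x + x² + ... + x^6)^4. By inclusion-exclusion on dice exceeding 6: Σ_j (-1)^j C(4,j)·C(9-1-6j, 3) = C(4,0)·C(8,3) = 1·56 = 56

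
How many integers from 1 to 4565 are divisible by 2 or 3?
⌊4565/2⌋ + ⌊4565/3⌋ - ⌊4565/6⌋ = 2282 + 1521 - 760 = 3043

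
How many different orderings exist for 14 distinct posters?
14! = 87178291200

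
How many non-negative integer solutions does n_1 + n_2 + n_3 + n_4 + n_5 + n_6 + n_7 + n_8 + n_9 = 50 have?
C(50+9-1, 9-1) = C(58, 8) = 1916797311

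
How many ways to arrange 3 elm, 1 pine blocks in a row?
4! / (3! × 1!) = 4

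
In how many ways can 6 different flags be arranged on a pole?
6! = 720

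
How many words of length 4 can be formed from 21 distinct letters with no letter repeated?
P(21,4) = 21!/(21-4)! = 143640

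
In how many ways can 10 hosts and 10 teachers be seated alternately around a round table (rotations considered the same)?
Fix one of the hosts: (10-1)! ways for the remaining hosts, × 10! ways for the teachers = 362880 × 3628800 = 1316818944000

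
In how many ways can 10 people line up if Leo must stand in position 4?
Fix one position: (10-1)! = 362880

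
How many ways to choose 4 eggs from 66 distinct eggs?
C(66,4) = 66!/(4!×62!) = 720720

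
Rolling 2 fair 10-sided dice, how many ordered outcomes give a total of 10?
Coefficient of x^10 in (x + x² + ... + x^10)^2. By inclusion-exclusion on dice exceeding 10: Σ_j (-1)^j C(2,j)·C(10-1-10j, 1) = C(2,0)·C(9,1) = 1·9 = 9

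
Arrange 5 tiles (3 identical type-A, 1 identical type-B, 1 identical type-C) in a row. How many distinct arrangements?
5! / (3! × 1! × 1!) = 20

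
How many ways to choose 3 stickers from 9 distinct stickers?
C(9,3) = 9!/(3!×6!) = 84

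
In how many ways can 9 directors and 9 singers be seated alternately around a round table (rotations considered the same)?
Fix one of the directors: (9-1)! ways for the remaining directors, × 9! ways for the singers = 40320 × 362880 = 14631321600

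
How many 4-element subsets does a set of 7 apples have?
C(7,4) = 7!/(4!×3!) = 35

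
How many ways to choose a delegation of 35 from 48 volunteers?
C(48,35) = 48!/(35!×13!) = 192928249296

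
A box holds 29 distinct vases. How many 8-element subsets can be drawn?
C(29,8) = 29!/(8!×21!) = 4292145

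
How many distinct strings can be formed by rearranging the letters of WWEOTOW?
7! / (3! × 1! × 2! × 1!) = 420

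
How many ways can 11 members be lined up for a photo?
11! = 39916800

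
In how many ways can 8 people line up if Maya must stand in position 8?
Fix one position: (8-1)! = 5040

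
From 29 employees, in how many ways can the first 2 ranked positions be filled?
P(29,2) = 29!/(29-2)! = 812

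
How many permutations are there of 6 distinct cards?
6! = 720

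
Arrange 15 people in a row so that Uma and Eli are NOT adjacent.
Total - adjacent = 15! - (15-1)!×2 = 1307674368000 - 174356582400 = 1133317785600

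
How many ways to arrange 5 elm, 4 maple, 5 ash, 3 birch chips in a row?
17! / (5! × 4! × 5! × 3!) = 171531360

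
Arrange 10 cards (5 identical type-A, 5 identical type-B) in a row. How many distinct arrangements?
10! / (5! × 5!) = 252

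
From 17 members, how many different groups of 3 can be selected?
C(17,3) = 17!/(3!×14!) = 680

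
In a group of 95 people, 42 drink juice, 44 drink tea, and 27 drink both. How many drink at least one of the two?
|A∪B| = |A| + |B| - |A∩B| = 42 + 44 - 27 = 59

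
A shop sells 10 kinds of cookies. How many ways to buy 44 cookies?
C(44+10-1, 10-1) = C(53, 9) = 4431613550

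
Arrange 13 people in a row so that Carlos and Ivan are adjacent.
Treat as block: (13-1)! × 2! = 479001600 × 2 = 958003200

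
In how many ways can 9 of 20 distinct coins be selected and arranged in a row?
P(20,9) = 20!/(20-9)! = 60949324800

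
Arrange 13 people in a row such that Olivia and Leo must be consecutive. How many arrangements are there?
Treat the 2 as one block: (13-2+1)! × 2! = 479001600 × 2 = 958003200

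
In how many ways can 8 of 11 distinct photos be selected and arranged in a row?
P(11,8) = 11!/(11-8)! = 6652800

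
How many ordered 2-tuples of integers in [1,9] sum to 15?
Coefficient of x^15 in (x + x² + ... + x^9)^2. By inclusion-exclusion on dice exceeding 9: Σ_j (-1)^j C(2,j)·C(15-1-9j, 1) = C(2,0)·C(14,1) - C(2,1)·C(5,1) = 1·14 - 2·5 = 4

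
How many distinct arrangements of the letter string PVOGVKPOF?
9! / (2! × 1! × 2! × 2! × 1! × 1!) = 45360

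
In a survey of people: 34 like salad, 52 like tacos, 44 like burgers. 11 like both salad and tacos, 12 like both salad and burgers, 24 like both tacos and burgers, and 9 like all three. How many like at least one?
|A∪B∪C| = 34+52+44-11-12-24+9 = 92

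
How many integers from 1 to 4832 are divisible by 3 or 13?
⌊4832/3⌋ + ⌊4832/13⌋ - ⌊4832/39⌋ = 1610 + 371 - 123 = 1858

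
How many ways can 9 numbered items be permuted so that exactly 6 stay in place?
Choose the 6 fixed points C(9,6) = 84, derange the rest: !3 = Σ_{j=0}^{3} (-1)^j·3!/j! = 6 - 6 + 3 - 1 = 2. Product = 84 × 2 = 168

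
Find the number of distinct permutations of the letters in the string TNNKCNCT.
8! / (1! × 3! × 2! × 2!) = 1680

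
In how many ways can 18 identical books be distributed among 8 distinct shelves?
C(18+8-1, 8-1) = C(25, 7) = 480700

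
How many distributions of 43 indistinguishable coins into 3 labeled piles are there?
C(43+3-1, 3-1) = C(45, 2) = 990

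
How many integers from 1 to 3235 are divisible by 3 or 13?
⌊3235/3⌋ + ⌊3235/13⌋ - ⌊3235/39⌋ = 1078 + 248 - 82 = 1244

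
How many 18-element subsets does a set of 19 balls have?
C(19,18) = 19!/(18!×1!) = 19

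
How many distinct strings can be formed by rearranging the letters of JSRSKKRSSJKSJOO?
15! / (5! × 2! × 3! × 3! × 2!) = 75675600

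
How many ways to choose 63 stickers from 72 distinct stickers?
C(72,63) = 72!/(63!×9!) = 85113005120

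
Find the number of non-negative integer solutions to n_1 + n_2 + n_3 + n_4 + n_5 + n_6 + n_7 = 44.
C(44+7-1, 7-1) = C(50, 6) = 15890700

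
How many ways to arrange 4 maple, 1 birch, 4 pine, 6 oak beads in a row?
15! / (4! × 1! × 4! × 6!) = 3153150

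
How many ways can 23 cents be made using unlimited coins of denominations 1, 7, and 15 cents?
Coefficient of x^23 in 1/(1-x^1) · 1/(1-x^7) · 1/(1-x^15). Case on j = number of 15-cent coins (j = 0..1); remainder r = 23 - 15j is made from {1,7} in ⌊r/7⌋+1 ways. r = 23, 8 → 4 + 2 = 6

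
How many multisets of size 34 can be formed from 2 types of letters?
C(34+2-1, 2-1) = C(35, 1) = 35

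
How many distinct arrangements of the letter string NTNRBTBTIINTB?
13! / (2! × 3! × 1! × 4! × 3!) = 3603600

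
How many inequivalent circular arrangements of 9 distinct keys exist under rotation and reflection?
(9-1)!/2 = 40320/2 = 20160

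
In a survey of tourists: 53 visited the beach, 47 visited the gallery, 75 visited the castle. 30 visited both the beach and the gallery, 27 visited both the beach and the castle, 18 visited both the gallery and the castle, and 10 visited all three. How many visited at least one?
|A∪B∪C| = 53+47+75-30-27-18+10 = 110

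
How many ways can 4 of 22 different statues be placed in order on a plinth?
P(22,4) = 22!/(22-4)! = 175560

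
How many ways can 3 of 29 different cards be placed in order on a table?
P(29,3) = 29!/(29-3)! = 21924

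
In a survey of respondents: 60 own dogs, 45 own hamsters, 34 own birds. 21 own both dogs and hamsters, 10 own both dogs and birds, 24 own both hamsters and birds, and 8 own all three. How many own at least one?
|A∪B∪C| = 60+45+34-21-10-24+8 = 92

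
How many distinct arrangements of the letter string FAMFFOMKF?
9! / (1! × 2! × 1! × 4! × 1!) = 7560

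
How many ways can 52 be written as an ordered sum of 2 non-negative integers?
C(52+2-1, 2-1) = C(53, 1) = 53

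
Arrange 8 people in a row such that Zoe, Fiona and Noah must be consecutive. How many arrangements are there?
Treat the 3 as one block: (8-3+1)! × 3! = 720 × 6 = 4320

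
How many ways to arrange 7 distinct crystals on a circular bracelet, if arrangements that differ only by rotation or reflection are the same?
(7-1)!/2 = 720/2 = 360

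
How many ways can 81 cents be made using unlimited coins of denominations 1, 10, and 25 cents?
Coefficient of x^81 in 1/(1-x^1) · 1/(1-x^10) · 1/(1-x^25). Case on j = number of 25-cent coins (j = 0..3); remainder r = 81 - 25j is made from {1,10} in ⌊r/10⌋+1 ways. r = 81, 56, 31, 6 → 9 + 6 + 4 + 1 = 20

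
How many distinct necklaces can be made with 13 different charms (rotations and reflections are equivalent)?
(13-1)!/2 = 479001600/2 = 239500800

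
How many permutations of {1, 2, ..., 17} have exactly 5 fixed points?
Choose the 5 fixed points C(17,5) = 6188, derange the rest: !12 = Σ_{j=0}^{12} (-1)^j·12!/j! = 479001600 - 479001600 + 239500800 - 79833600 + 19958400 - 3991680 + 665280 - 95040 + 11880 - 1320 + 132 - 12 + 1 = 176214841. Product = 6188 × 176214841 = 1090417436108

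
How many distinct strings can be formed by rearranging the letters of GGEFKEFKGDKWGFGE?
16! / (3! × 5! × 3! × 1! × 3! × 1!) = 807206400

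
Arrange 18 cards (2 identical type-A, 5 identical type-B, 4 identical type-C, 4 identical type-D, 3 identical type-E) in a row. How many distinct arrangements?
18! / (2! × 5! × 4! × 4! × 3!) = 7718911200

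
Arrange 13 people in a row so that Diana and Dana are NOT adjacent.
Total - adjacent = 13! - (13-1)!×2 = 6227020800 - 958003200 = 5269017600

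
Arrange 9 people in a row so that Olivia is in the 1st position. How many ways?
Fix one position: (9-1)! = 40320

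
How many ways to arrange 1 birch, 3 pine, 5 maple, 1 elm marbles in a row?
10! / (1! × 3! × 5! × 1!) = 5040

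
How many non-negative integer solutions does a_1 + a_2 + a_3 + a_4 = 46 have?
C(46+4-1, 4-1) = C(49, 3) = 18424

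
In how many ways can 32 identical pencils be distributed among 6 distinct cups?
C(32+6-1, 6-1) = C(37, 5) = 435897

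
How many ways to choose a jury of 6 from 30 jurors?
C(30,6) = 30!/(6!×24!) = 593775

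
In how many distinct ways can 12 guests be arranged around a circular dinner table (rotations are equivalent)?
Circular: fix one position, arrange the rest. (12-1)! = 39916800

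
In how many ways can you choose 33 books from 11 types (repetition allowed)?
C(33+11-1, 11-1) = C(43, 10) = 1917334783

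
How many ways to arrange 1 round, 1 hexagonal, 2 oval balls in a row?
4! / (1! × 1! × 2!) = 12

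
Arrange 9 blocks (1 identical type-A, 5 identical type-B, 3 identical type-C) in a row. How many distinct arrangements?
9! / (1! × 5! × 3!) = 504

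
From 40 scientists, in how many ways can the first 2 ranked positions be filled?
P(40,2) = 40!/(40-2)! = 1560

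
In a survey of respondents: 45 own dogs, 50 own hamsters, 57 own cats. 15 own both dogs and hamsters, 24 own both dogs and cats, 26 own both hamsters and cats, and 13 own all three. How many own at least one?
|A∪B∪C| = 45+50+57-15-24-26+13 = 100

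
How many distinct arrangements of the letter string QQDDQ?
5! / (2! × 3!) = 10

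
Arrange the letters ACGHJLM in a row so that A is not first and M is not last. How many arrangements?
By inclusion-exclusion: 7! - 2×(7-1)! + (7-2)! = 5040 - 1440 + 120 = 3720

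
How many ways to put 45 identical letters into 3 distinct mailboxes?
C(45+3-1, 3-1) = C(47, 2) = 1081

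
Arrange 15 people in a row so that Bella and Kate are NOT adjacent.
Total - adjacent = 15! - (15-1)!×2 = 1307674368000 - 174356582400 = 1133317785600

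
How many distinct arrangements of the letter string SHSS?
4! / (1! × 3!) = 4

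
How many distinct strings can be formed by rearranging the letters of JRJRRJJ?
7! / (3! × 4!) = 35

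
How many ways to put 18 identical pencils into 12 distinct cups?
C(18+12-1, 12-1) = C(29, 11) = 34597290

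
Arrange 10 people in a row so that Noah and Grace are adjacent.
Treat as block: (10-1)! × 2! = 362880 × 2 = 725760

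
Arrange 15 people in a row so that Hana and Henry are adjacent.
Treat as block: (15-1)! × 2! = 87178291200 × 2 = 174356582400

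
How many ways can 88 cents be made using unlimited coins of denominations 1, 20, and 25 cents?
Coefficient of x^88 in 1/(1-x^1) · 1/(1-x^20) · 1/(1-x^25). Case on j = number of 25-cent coins (j = 0..3); remainder r = 88 - 25j is made from {1,20} in ⌊r/20⌋+1 ways. r = 88, 63, 38, 13 → 5 + 4 + 2 + 1 = 12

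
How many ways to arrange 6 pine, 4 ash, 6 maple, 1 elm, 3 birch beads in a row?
20! / (6! × 4! × 6! × 1! × 3!) = 32590958400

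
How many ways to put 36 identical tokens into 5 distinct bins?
C(36+5-1, 5-1) = C(40, 4) = 91390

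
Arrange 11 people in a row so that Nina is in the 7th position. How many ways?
Fix one position: (11-1)! = 3628800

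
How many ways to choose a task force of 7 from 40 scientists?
C(40,7) = 40!/(7!×33!) = 18643560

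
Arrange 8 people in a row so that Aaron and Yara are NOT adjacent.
Total - adjacent = 8! - (8-1)!×2 = 40320 - 10080 = 30240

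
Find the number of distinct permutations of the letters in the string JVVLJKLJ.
8! / (3! × 1! × 2! × 2!) = 1680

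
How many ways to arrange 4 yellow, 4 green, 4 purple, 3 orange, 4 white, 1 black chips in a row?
20! / (4! × 4! × 4! × 3! × 4! × 1!) = 1222160940000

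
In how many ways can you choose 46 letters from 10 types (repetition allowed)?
C(46+10-1, 10-1) = C(55, 9) = 6358402050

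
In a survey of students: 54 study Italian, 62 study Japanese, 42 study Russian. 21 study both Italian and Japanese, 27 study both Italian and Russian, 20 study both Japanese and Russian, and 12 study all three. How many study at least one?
|A∪B∪C| = 54+62+42-21-27-20+12 = 102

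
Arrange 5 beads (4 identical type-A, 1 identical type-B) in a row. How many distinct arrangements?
5! / (4! × 1!) = 5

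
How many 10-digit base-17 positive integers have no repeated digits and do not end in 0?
Last digit: 16 nonzero choices. First digit: 15 (nonzero, ≠last). Middle 8: P(15,8) = 259459200. Total = 62270208000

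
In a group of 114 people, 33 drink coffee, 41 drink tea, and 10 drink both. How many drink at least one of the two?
|A∪B| = |A| + |B| - |A∩B| = 33 + 41 - 10 = 64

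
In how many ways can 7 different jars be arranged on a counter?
7! = 5040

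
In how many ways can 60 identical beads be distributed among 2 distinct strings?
C(60+2-1, 2-1) = C(61, 1) = 61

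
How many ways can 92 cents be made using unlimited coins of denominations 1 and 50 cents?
Coefficient of x^92 in 1/(1-x^1) · 1/(1-x^50). Use j coins of 50 for j = 0..⌊92/50⌋ = 1, the rest in 1s: 1 + 1 = 2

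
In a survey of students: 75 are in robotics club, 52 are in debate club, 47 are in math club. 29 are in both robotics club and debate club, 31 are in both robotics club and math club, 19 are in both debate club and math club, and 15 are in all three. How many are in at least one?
|A∪B∪C| = 75+52+47-29-31-19+15 = 110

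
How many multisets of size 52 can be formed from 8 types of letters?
C(52+8-1, 8-1) = C(59, 7) = 341149446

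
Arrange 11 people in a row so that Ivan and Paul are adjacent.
Treat as block: (11-1)! × 2! = 3628800 × 2 = 7257600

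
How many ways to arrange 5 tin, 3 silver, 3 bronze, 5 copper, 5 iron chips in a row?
21! / (5! × 3! × 3! × 5! × 5!) = 821292151680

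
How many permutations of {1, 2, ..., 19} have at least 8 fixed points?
Exactly j fixed points: C(19,j)·!(19-j); sum over j ≥ 8 (derangement numbers via !m = (m-1)·(!(m-1) + !(m-2)): !0..!11 = 1, 0, 1, 2, 9, 44, 265, 1854, 14833, 133496, 1334961, 14684570). Σ_{j=8}^{19} C(19,j)·!(19-j) = C(19,8)·!11 + C(19,9)·!10 + C(19,10)·!9 + C(19,11)·!8 + C(19,12)·!7 + C(19,13)·!6 + C(19,14)·!5 + C(19,15)·!4 + C(19,16)·!3 + C(19,17)·!2 + C(19,18)·!1 + C(19,19)·!0 = 75582·14684570 + 92378·1334961 + 92378·133496 + 75582·14833 + 50388·1854 + 27132·265 + 11628·44 + 3876·9 + 969·2 + 171·1 + 19·0 + 1·1 = 1246764556250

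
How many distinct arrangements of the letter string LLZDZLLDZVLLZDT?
15! / (1! × 4! × 6! × 1! × 3!) = 12612600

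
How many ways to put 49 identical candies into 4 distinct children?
C(49+4-1, 4-1) = C(52, 3) = 22100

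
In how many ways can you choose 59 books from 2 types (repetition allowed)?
C(59+2-1, 2-1) = C(60, 1) = 60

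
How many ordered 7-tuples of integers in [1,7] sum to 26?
Coefficient of x^26 in (x + x² + ... + x^7)^7. By inclusion-exclusion on dice exceeding 7: Σ_j (-1)^j C(7,j)·C(26-1-7j, 6) = C(7,0)·C(25,6) - C(7,1)·C(18,6) + C(7,2)·C(11,6) = 1·177100 - 7·18564 + 21·462 = 56854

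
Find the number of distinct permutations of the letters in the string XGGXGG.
6! / (2! × 4!) = 15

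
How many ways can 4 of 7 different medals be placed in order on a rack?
P(7,4) = 7!/(7-4)! = 840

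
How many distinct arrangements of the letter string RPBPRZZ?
7! / (2! × 1! × 2! × 2!) = 630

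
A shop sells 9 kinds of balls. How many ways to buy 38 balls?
C(38+9-1, 9-1) = C(46, 8) = 260932815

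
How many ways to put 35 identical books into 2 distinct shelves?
C(35+2-1, 2-1) = C(36, 1) = 36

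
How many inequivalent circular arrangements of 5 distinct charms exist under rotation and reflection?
(5-1)!/2 = 24/2 = 12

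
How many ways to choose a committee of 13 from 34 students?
C(34,13) = 34!/(13!×21!) = 927983760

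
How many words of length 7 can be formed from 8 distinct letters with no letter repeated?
P(8,7) = 8!/(8-7)! = 40320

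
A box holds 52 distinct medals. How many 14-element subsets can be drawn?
C(52,14) = 52!/(14!×38!) = 1768966344600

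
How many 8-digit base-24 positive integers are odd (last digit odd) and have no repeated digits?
Last∈{1,3,5,7,9,11,13,15,17,19,21,23}. Last=0: 0. Last nonzero: 12×22×P(22,6) = 14182439040. Total = 14182439040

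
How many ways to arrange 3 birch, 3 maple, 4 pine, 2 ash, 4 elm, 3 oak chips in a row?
19! / (3! × 3! × 4! × 2! × 4! × 3!) = 488864376000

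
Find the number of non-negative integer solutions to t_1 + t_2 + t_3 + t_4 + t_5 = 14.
C(14+5-1, 5-1) = C(18, 4) = 3060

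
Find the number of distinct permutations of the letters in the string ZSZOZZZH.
8! / (1! × 1! × 1! × 5!) = 336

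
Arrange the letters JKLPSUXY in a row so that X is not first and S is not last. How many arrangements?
By inclusion-exclusion: 8! - 2×(8-1)! + (8-2)! = 40320 - 10080 + 720 = 30960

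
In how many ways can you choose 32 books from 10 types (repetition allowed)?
C(32+10-1, 10-1) = C(41, 9) = 350343565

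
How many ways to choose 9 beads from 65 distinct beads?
C(65,9) = 65!/(9!×56!) = 31966749880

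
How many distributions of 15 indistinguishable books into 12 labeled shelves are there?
C(15+12-1, 12-1) = C(26, 11) = 7726160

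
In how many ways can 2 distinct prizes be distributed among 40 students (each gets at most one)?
P(40,2) = 40!/(40-2)! = 1560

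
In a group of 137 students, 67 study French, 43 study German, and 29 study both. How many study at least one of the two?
|A∪B| = |A| + |B| - |A∩B| = 67 + 43 - 29 = 81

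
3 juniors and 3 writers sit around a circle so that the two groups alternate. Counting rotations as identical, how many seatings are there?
Fix one of the juniors: (3-1)! ways for the remaining juniors, × 3! ways for the writers = 2 × 6 = 12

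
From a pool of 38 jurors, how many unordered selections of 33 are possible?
C(38,33) = 38!/(33!×5!) = 501942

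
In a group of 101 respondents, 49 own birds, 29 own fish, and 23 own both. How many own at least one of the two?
|A∪B| = |A| + |B| - |A∩B| = 49 + 29 - 23 = 55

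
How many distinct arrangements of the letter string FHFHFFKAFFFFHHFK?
16! / (2! × 4! × 1! × 9!) = 1201200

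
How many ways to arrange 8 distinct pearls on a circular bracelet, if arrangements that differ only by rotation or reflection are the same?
(8-1)!/2 = 5040/2 = 2520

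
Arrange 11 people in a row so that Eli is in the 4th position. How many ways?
Fix one position: (11-1)! = 3628800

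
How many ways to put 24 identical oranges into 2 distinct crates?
C(24+2-1, 2-1) = C(25, 1) = 25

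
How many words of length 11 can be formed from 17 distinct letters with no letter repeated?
P(17,11) = 17!/(17-11)! = 494010316800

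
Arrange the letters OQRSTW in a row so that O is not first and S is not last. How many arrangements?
By inclusion-exclusion: 6! - 2×(6-1)! + (6-2)! = 720 - 240 + 24 = 504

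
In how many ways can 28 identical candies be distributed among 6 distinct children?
C(28+6-1, 6-1) = C(33, 5) = 237336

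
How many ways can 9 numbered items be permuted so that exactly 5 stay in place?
Choose the 5 fixed points C(9,5) = 126, derange the rest: !4 = Σ_{j=0}^{4} (-1)^j·4!/j! = 24 - 24 + 12 - 4 + 1 = 9. Product = 126 × 9 = 1134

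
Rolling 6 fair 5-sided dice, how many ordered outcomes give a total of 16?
Coefficient of x^16 in (x + x² + ... + x^5)^6. By inclusion-exclusion on dice exceeding 5: Σ_j (-1)^j C(6,j)·C(16-1-5j, 5) = C(6,0)·C(15,5) - C(6,1)·C(10,5) + C(6,2)·C(5,5) = 1·3003 - 6·252 + 15·1 = 1506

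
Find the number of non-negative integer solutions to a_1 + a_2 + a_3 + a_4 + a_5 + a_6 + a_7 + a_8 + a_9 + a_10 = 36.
C(36+10-1, 10-1) = C(45, 9) = 886163135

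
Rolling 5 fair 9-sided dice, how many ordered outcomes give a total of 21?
Coefficient of x^21 in (x + x² + ... + x^9)^5. By inclusion-exclusion on dice exceeding 9: Σ_j (-1)^j C(5,j)·C(21-1-9j, 4) = C(5,0)·C(20,4) - C(5,1)·C(11,4) = 1·4845 - 5·330 = 3195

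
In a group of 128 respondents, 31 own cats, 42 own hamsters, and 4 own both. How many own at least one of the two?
|A∪B| = |A| + |B| - |A∩B| = 31 + 42 - 4 = 69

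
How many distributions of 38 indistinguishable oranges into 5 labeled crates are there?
C(38+5-1, 5-1) = C(42, 4) = 111930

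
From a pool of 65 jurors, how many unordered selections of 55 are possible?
C(65,55) = 65!/(55!×10!) = 179013799328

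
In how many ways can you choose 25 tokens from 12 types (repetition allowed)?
C(25+12-1, 12-1) = C(36, 11) = 600805296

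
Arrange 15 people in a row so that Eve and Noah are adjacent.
Treat as block: (15-1)! × 2! = 87178291200 × 2 = 174356582400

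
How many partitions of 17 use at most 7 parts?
By conjugation, equals partitions of 17 into parts ≤ 7. Let r_j(i) = number of partitions of i into parts ≤ j, for i = 0..17. r_1(i) = 1 for all i; r_j(i) = r_{j-1}(i) + r_j(i-j). Rows j = 2..7: ≤2: 1 1 2 2 3 3 4 4 5 5 6 6 7 7 8 8 9 9; ≤3: 1 1 2 3 4 5 7 8 10 12 14 16 19 21 24 27 30 33; ≤4: 1 1 2 3 5 6 9 11 15 18 23 27 34 39 47 54 64 72; ≤5: 1 1 2 3 5 7 10 13 18 23 30 37 47 57 70 84 101 119; ≤6: 1 1 2 3 5 7 11 14 20 26 35 44 58 71 90 110 136 163; ≤7: 1 1 2 3 5 7 11 15 21 28 38 49 65 82 105 131 164 201. r_7(17) = 201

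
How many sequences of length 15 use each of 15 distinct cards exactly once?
15! = 1307674368000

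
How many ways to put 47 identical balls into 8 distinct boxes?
C(47+8-1, 8-1) = C(54, 7) = 177100560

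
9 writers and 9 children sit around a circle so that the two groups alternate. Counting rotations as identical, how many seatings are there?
Fix one of the writers: (9-1)! ways for the remaining writers, × 9! ways for the children = 40320 × 362880 = 14631321600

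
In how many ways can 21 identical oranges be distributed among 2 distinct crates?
C(21+2-1, 2-1) = C(22, 1) = 22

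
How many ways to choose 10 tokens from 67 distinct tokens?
C(67,10) = 67!/(10!×57!) = 247994680648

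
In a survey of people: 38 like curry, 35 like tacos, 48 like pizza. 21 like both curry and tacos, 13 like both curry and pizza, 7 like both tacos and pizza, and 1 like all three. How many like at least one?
|A∪B∪C| = 38+35+48-21-13-7+1 = 81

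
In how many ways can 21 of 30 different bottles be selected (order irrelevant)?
C(30,21) = 30!/(21!×9!) = 14307150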